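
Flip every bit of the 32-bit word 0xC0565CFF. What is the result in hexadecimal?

0x3FA9A300

Each hex digit d becomes F−d:
  C→3, 0→F, 5→A, 6→9, 5→A, C→3, F→0, F→0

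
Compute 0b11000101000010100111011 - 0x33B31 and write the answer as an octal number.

0o27645012

0b11000101000010100111011 = 0o30502473 in octal.
0x33B31 = 0o635461 in octal.
Subtract column by column in base 8:
  3-1 → 2
  7-6 → 1
  4-4 → 0
  2-5 → 5 (borrow)
  0-3-1 → 4 (borrow)
  5-6-1 → 6 (borrow)
  0-0-1 → 7 (borrow)
  3-0-1 → 2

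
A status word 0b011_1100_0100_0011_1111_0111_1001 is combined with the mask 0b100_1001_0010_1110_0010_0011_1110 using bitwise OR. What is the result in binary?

OR bit by bit (1 where either bit is 1):
  011110001000011111101111001
| 100100100101110001000111110
= 111110101101111111101111111

0b111110101101111111101111111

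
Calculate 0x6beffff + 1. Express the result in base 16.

The trailing 4 digits are F (max in base 16), so adding 1 cascades: they roll to 0 and the next digit up increments.

0x6bf0000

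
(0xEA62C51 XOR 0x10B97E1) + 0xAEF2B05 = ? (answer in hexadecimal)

0x1A9CE6B5

First 0xEA62C51 XOR 0x10B97E1 = 0xFADBBB0.
Add column by column in base 16, right to left:
  0+5 = 5
  B+0 = B
  B+B = 6 carry 1
  B+2+1 = E
  D+F = C carry 1
  A+E+1 = 9 carry 1
  F+A+1 = A carry 1
  final carry 1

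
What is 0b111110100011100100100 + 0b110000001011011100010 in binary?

0b1101110101111000000110

Add column by column in base 2, right to left:
  0+0 = 0
  0+1 = 1
  1+0 = 1
  0+0 = 0
  0+0 = 0
  1+1 = 0 carry 1
  0+1+1 = 0 carry 1
  0+1+1 = 0 carry 1
  1+0+1 = 0 carry 1
  1+1+1 = 1 carry 1
  1+1+1 = 1 carry 1
  0+0+1 = 1
  0+1 = 1
  0+0 = 0
  1+0 = 1
  0+0 = 0
  1+0 = 1
  1+0 = 1
  1+0 = 1
  1+1 = 0 carry 1
  1+1+1 = 1 carry 1
  final carry 1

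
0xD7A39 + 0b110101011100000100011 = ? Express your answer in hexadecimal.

0x28325C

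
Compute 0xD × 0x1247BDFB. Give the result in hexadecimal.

Multiply each base-16 digit by 13, carrying:
  B×13 = 143 → write F carry 8
  F×13+8 = 203 → write B carry 12
  D×13+12 = 181 → write 5 carry 11
  B×13+11 = 154 → write A carry 9
  7×13+9 = 100 → write 4 carry 6
  4×13+6 = 58 → write A carry 3
  2×13+3 = 29 → write D carry 1
  1×13+1 = 14 → write E

0xEDA4A5BF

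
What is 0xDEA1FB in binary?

0b110111101010000111111011

Expand each hex digit to 4 bits: D=1101 E=1110 A=1010 1=0001 F=1111 B=1011.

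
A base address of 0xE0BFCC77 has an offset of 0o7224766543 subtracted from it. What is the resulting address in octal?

0o24632757424

0xE0BFCC77 = 0o34057746167 in octal.
Subtract column by column in base 8:
  7-3 → 4
  6-4 → 2
  1-5 → 4 (borrow)
  6-6-1 → 7 (borrow)
  4-6-1 → 5 (borrow)
  7-7-1 → 7 (borrow)
  7-4-1 → 2
  5-2 → 3
  0-2 → 6 (borrow)
  4-7-1 → 4 (borrow)
  3-0-1 → 2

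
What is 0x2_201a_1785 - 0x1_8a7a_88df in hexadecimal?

0x959f8ea6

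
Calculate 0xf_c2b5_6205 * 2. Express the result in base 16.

Multiply each base-16 digit by 2, carrying:
  5×2 = 10 → write a
  0×2 = 0 → write 0
  2×2 = 4 → write 4
  6×2 = 12 → write c
  5×2 = 10 → write a
  b×2 = 22 → write 6 carry 1
  2×2+1 = 5 → write 5
  c×2 = 24 → write 8 carry 1
  f×2+1 = 31 → write f carry 1
  remaining carry: 1

0x1f856ac40a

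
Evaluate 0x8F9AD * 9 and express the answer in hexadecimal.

0x50C715

Multiply each base-16 digit by 9, carrying:
  D×9 = 117 → write 5 carry 7
  A×9+7 = 97 → write 1 carry 6
  9×9+6 = 87 → write 7 carry 5
  F×9+5 = 140 → write C carry 8
  8×9+8 = 80 → write 0 carry 5
  remaining carry: 5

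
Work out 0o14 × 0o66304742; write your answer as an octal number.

0o1214473230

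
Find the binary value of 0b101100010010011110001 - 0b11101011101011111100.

0b1110110100111110101

Subtract column by column in base 2:
  1-0 → 1
  0-0 → 0
  0-1 → 1 (borrow)
  0-1-1 → 0 (borrow)
  1-1-1 → 1 (borrow)
  1-1-1 → 1 (borrow)
  1-1-1 → 1 (borrow)
  1-1-1 → 1 (borrow)
  0-0-1 → 1 (borrow)
  0-1-1 → 0 (borrow)
  1-0-1 → 0
  0-1 → 1 (borrow)
  0-1-1 → 0 (borrow)
  1-1-1 → 1 (borrow)
  0-0-1 → 1 (borrow)
  0-1-1 → 0 (borrow)
  0-0-1 → 1 (borrow)
  1-1-1 → 1 (borrow)
  1-1-1 → 1 (borrow)
  0-1-1 → 0 (borrow)
  1-0-1 → 0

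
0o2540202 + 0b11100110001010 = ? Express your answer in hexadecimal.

0xAFA0C

0o2540202 = 0xAC082 in hexadecimal.
0b11100110001010 = 0x398A in hexadecimal.
Add column by column in base 16, right to left:
  2+A = C
  8+8 = 0 carry 1
  0+9+1 = A
  C+3 = F
  A+0 = A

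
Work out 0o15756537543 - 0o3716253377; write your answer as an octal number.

0o12040264144

Subtract column by column in base 8:
  3-7 → 4 (borrow)
  4-7-1 → 4 (borrow)
  5-3-1 → 1
  7-3 → 4
  3-5 → 6 (borrow)
  5-2-1 → 2
  6-6 → 0
  5-1 → 4
  7-7 → 0
  5-3 → 2
  1-0 → 1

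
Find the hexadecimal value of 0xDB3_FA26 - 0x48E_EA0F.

Subtract column by column in base 16:
  6-F → 7 (borrow)
  2-0-1 → 1
  A-A → 0
  F-E → 1
  3-E → 5 (borrow)
  B-8-1 → 2
  D-4 → 9

0x9251017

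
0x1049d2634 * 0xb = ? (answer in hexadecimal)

0xb32c0a43c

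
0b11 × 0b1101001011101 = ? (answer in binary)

Multiply each base-2 digit by 3, carrying:
  1×3 = 3 → write 1 carry 1
  0×3+1 = 1 → write 1
  1×3 = 3 → write 1 carry 1
  1×3+1 = 4 → write 0 carry 2
  1×3+2 = 5 → write 1 carry 2
  0×3+2 = 2 → write 0 carry 1
  1×3+1 = 4 → write 0 carry 2
  0×3+2 = 2 → write 0 carry 1
  0×3+1 = 1 → write 1
  1×3 = 3 → write 1 carry 1
  0×3+1 = 1 → write 1
  1×3 = 3 → write 1 carry 1
  1×3+1 = 4 → write 0 carry 2
  remaining carry: 10

0b100111100010111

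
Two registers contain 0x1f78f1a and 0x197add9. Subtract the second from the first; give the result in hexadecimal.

0x5fe141

Subtract column by column in base 16:
  a-9 → 1
  1-d → 4 (borrow)
  f-d-1 → 1
  8-a → e (borrow)
  7-7-1 → f (borrow)
  f-9-1 → 5
  1-1 → 0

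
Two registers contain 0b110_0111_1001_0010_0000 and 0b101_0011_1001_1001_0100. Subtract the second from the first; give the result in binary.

Subtract column by column in base 2:
  0-0 → 0
  0-0 → 0
  0-1 → 1 (borrow)
  0-0-1 → 1 (borrow)
  0-1-1 → 0 (borrow)
  1-0-1 → 0
  0-0 → 0
  0-1 → 1 (borrow)
  1-1-1 → 1 (borrow)
  0-0-1 → 1 (borrow)
  0-0-1 → 1 (borrow)
  1-1-1 → 1 (borrow)
  1-1-1 → 1 (borrow)
  1-1-1 → 1 (borrow)
  1-0-1 → 0
  0-0 → 0
  0-1 → 1 (borrow)
  1-0-1 → 0
  1-1 → 0

0b10011111110001100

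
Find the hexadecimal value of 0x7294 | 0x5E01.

OR each hex digit independently (no carries):
  7|5=7, 2|E=E, 9|0=9, 4|1=5

0x7E95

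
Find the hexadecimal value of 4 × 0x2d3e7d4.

Multiply each base-16 digit by 4, carrying:
  4×4 = 16 → write 0 carry 1
  d×4+1 = 53 → write 5 carry 3
  7×4+3 = 31 → write f carry 1
  e×4+1 = 57 → write 9 carry 3
  3×4+3 = 15 → write f
  d×4 = 52 → write 4 carry 3
  2×4+3 = 11 → write b

0xb4f9f50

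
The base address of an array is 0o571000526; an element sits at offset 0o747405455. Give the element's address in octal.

0o1540406203

Add column by column in base 8, right to left:
  6+5 = 3 carry 1
  2+5+1 = 0 carry 1
  5+4+1 = 2 carry 1
  0+5+1 = 6
  0+0 = 0
  0+4 = 4
  1+7 = 0 carry 1
  7+4+1 = 4 carry 1
  5+7+1 = 5 carry 1
  final carry 1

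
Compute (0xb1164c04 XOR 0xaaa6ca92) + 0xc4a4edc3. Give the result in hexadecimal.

0xe0557459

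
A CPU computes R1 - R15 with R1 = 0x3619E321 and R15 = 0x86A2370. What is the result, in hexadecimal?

Subtract column by column in base 16:
  1-0 → 1
  2-7 → B (borrow)
  3-3-1 → F (borrow)
  E-2-1 → B
  9-A → F (borrow)
  1-6-1 → A (borrow)
  6-8-1 → D (borrow)
  3-0-1 → 2

0x2DAFBFB1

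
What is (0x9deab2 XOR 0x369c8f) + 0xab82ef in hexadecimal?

First 0x9deab2 XOR 0x369c8f = 0xab763d.
Add column by column in base 16, right to left:
  d+f = c carry 1
  3+e+1 = 2 carry 1
  6+2+1 = 9
  7+8 = f
  b+b = 6 carry 1
  a+a+1 = 5 carry 1
  final carry 1

0x156f92c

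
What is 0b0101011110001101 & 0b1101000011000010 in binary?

0b0101000010000000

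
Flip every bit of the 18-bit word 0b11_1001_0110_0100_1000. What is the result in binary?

0b000110100110110111

Invert each bit: 111001011001001000 → 000110100110110111.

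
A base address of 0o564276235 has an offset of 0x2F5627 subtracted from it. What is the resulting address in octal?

0x2F5627 = 0o13653047 in octal.
Subtract column by column in base 8:
  5-7 → 6 (borrow)
  3-4-1 → 6 (borrow)
  2-0-1 → 1
  6-3 → 3
  7-5 → 2
  2-6 → 4 (borrow)
  4-3-1 → 0
  6-1 → 5
  5-0 → 5

0o550423166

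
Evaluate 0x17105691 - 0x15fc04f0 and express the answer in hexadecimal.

0x11451a1

Subtract column by column in base 16:
  1-0 → 1
  9-f → a (borrow)
  6-4-1 → 1
  5-0 → 5
  0-c → 4 (borrow)
  1-f-1 → 1 (borrow)
  7-5-1 → 1
  1-1 → 0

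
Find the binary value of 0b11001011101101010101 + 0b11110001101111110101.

Add column by column in base 2, right to left:
  1+1 = 0 carry 1
  0+0+1 = 1
  1+1 = 0 carry 1
  0+0+1 = 1
  1+1 = 0 carry 1
  0+1+1 = 0 carry 1
  1+1+1 = 1 carry 1
  0+1+1 = 0 carry 1
  1+1+1 = 1 carry 1
  1+1+1 = 1 carry 1
  0+0+1 = 1
  1+1 = 0 carry 1
  1+1+1 = 1 carry 1
  1+0+1 = 0 carry 1
  0+0+1 = 1
  1+0 = 1
  0+1 = 1
  0+1 = 1
  1+1 = 0 carry 1
  1+1+1 = 1 carry 1
  final carry 1

0b110111101011101001010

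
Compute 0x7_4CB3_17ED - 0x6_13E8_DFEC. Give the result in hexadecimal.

Subtract column by column in base 16:
  D-C → 1
  E-E → 0
  7-F → 8 (borrow)
  1-D-1 → 3 (borrow)
  3-8-1 → A (borrow)
  B-E-1 → C (borrow)
  C-3-1 → 8
  4-1 → 3
  7-6 → 1

0x138CA3801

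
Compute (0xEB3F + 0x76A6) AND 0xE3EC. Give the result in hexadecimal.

0x61E4

Add column by column in base 16, right to left:
  F+6 = 5 carry 1
  3+A+1 = E
  B+6 = 1 carry 1
  E+7+1 = 6 carry 1
  final carry 1
Sum = 0x161E5; now AND with 0xE3EC:
  1&0=0, 6&E=6, 1&3=1, E&E=E, 5&C=4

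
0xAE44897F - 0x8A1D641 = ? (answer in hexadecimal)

0xA5A2B33E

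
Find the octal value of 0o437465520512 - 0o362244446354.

0o55221052136

Subtract column by column in base 8:
  2-4 → 6 (borrow)
  1-5-1 → 3 (borrow)
  5-3-1 → 1
  0-6 → 2 (borrow)
  2-4-1 → 5 (borrow)
  5-4-1 → 0
  5-4 → 1
  6-4 → 2
  4-2 → 2
  7-2 → 5
  3-6 → 5 (borrow)
  4-3-1 → 0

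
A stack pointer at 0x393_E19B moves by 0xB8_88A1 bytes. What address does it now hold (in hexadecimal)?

0x44C6A3C

Add column by column in base 16, right to left:
  B+1 = C
  9+A = 3 carry 1
  1+8+1 = A
  E+8 = 6 carry 1
  3+8+1 = C
  9+B = 4 carry 1
  3+0+1 = 4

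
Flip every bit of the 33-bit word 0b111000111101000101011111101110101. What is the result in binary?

0b000111000010111010100000010001010

Invert each bit: 111000111101000101011111101110101 → 000111000010111010100000010001010.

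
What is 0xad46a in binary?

0b10101101010001101010

Expand each hex digit to 4 bits: a=1010 d=1101 4=0100 6=0110 a=1010.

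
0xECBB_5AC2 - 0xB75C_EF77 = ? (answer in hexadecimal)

Subtract column by column in base 16:
  2-7 → B (borrow)
  C-7-1 → 4
  A-F → B (borrow)
  5-E-1 → 6 (borrow)
  B-C-1 → E (borrow)
  B-5-1 → 5
  C-7 → 5
  E-B → 3

0x355E6B4B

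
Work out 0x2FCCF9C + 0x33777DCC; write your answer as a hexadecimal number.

0x36744D68

Add column by column in base 16, right to left:
  C+C = 8 carry 1
  9+C+1 = 6 carry 1
  F+D+1 = D carry 1
  C+7+1 = 4 carry 1
  C+7+1 = 4 carry 1
  F+7+1 = 7 carry 1
  2+3+1 = 6
  0+3 = 3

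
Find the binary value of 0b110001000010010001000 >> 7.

0b11000100001001

Right shift by 7: drop the 7 least-significant bits.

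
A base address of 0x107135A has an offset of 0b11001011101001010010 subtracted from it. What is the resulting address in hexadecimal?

0xFA5908

0b11001011101001010010 = 0xCBA52 in hexadecimal.
Subtract column by column in base 16:
  A-2 → 8
  5-5 → 0
  3-A → 9 (borrow)
  1-B-1 → 5 (borrow)
  7-C-1 → A (borrow)
  0-0-1 → F (borrow)
  1-0-1 → 0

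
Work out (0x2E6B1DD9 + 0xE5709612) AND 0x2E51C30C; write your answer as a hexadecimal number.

Add column by column in base 16, right to left:
  9+2 = B
  D+1 = E
  D+6 = 3 carry 1
  1+9+1 = B
  B+0 = B
  6+7 = D
  E+5 = 3 carry 1
  2+E+1 = 1 carry 1
  final carry 1
Sum = 0x113DBB3EB; now AND with 0x2E51C30C:
  1&0=0, 1&2=0, 3&E=2, D&5=5, B&1=1, B&C=8, 3&3=3, E&0=0, B&C=8

0x2518308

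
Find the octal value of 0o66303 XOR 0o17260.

XOR each oct digit independently (no carries):
  6^1=7, 6^7=1, 3^2=1, 0^6=6, 3^0=3

0o71163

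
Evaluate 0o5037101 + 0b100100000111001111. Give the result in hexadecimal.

0o5037101 = 0x143E41 in hexadecimal.
0b100100000111001111 = 0x241CF in hexadecimal.
Add column by column in base 16, right to left:
  1+F = 0 carry 1
  4+C+1 = 1 carry 1
  E+1+1 = 0 carry 1
  3+4+1 = 8
  4+2 = 6
  1+0 = 1

0x168010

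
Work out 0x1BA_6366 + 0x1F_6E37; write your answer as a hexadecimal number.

Add column by column in base 16, right to left:
  6+7 = D
  6+3 = 9
  3+E = 1 carry 1
  6+6+1 = D
  A+F = 9 carry 1
  B+1+1 = D
  1+0 = 1

0x1D9D19D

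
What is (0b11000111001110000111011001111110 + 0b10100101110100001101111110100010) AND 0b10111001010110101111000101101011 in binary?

Add column by column in base 2, right to left:
  0+0 = 0
  1+1 = 0 carry 1
  1+0+1 = 0 carry 1
  1+0+1 = 0 carry 1
  1+0+1 = 0 carry 1
  1+1+1 = 1 carry 1
  1+0+1 = 0 carry 1
  0+1+1 = 0 carry 1
  0+1+1 = 0 carry 1
  1+1+1 = 1 carry 1
  1+1+1 = 1 carry 1
  0+1+1 = 0 carry 1
  1+1+1 = 1 carry 1
  1+0+1 = 0 carry 1
  1+1+1 = 1 carry 1
  0+1+1 = 0 carry 1
  0+0+1 = 1
  0+0 = 0
  0+0 = 0
  1+0 = 1
  1+1 = 0 carry 1
  1+0+1 = 0 carry 1
  0+1+1 = 0 carry 1
  0+1+1 = 0 carry 1
  1+1+1 = 1 carry 1
  1+0+1 = 0 carry 1
  1+1+1 = 1 carry 1
  0+0+1 = 1
  0+0 = 0
  0+1 = 1
  1+0 = 1
  1+1 = 0 carry 1
  final carry 1
Sum = 0b101101101000010010101011000100000; now AND with 0b10111001010110101111000101101011:
  101101101000010010101011000100000
& 010111001010110101111000101101011
= 000101001000010000101000000100000

0b101001000010000101000000100000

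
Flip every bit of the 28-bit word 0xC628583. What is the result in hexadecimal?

Each hex digit d becomes F−d:
  C→3, 6→9, 2→D, 8→7, 5→A, 8→7, 3→C

0x39D7A7C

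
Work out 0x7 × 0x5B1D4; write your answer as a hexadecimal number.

Multiply each base-16 digit by 7, carrying:
  4×7 = 28 → write C carry 1
  D×7+1 = 92 → write C carry 5
  1×7+5 = 12 → write C
  B×7 = 77 → write D carry 4
  5×7+4 = 39 → write 7 carry 2
  remaining carry: 2

0x27DCCC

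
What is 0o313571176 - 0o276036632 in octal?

0o15532344

Subtract column by column in base 8:
  6-2 → 4
  7-3 → 4
  1-6 → 3 (borrow)
  1-6-1 → 2 (borrow)
  7-3-1 → 3
  5-0 → 5
  3-6 → 5 (borrow)
  1-7-1 → 1 (borrow)
  3-2-1 → 0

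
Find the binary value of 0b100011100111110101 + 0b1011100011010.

0b100101000100001111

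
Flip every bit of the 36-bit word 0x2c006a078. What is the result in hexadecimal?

Each hex digit d becomes f−d:
  2→d, c→3, 0→f, 0→f, 6→9, a→5, 0→f, 7→8, 8→7

0xd3ff95f87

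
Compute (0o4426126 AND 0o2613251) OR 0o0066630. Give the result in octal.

0o4426126 AND 0o2613251 = 0o0402000.
Then OR with 0o0066630.

0o466630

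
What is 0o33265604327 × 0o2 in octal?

Multiply each base-8 digit by 2, carrying:
  7×2 = 14 → write 6 carry 1
  2×2+1 = 5 → write 5
  3×2 = 6 → write 6
  4×2 = 8 → write 0 carry 1
  0×2+1 = 1 → write 1
  6×2 = 12 → write 4 carry 1
  5×2+1 = 11 → write 3 carry 1
  6×2+1 = 13 → write 5 carry 1
  2×2+1 = 5 → write 5
  3×2 = 6 → write 6
  3×2 = 6 → write 6

0o66553410656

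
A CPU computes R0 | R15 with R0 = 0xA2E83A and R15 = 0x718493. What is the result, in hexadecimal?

0xF3ECBB

OR each hex digit independently (no carries):
  A|7=F, 2|1=3, E|8=E, 8|4=C, 3|9=B, A|3=B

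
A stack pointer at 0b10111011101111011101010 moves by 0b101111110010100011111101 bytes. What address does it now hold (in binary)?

Add column by column in base 2, right to left:
  0+1 = 1
  1+0 = 1
  0+1 = 1
  1+1 = 0 carry 1
  0+1+1 = 0 carry 1
  1+1+1 = 1 carry 1
  1+1+1 = 1 carry 1
  1+1+1 = 1 carry 1
  0+0+1 = 1
  1+0 = 1
  1+0 = 1
  1+1 = 0 carry 1
  1+0+1 = 0 carry 1
  0+1+1 = 0 carry 1
  1+0+1 = 0 carry 1
  1+0+1 = 0 carry 1
  1+1+1 = 1 carry 1
  0+1+1 = 0 carry 1
  1+1+1 = 1 carry 1
  1+1+1 = 1 carry 1
  1+1+1 = 1 carry 1
  0+1+1 = 0 carry 1
  1+0+1 = 0 carry 1
  0+1+1 = 0 carry 1
  final carry 1

0b1000111010000011111100111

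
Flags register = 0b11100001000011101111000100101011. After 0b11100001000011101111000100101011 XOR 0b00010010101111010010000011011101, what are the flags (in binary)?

XOR bit by bit (1 where the bits differ):
  11100001000011101111000100101011
^ 00010010101111010010000011011101
= 11110011101100111101000111110110

0b11110011101100111101000111110110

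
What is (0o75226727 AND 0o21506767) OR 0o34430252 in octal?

0o35436777

0o75226727 AND 0o21506767 = 0o21006727.
Then OR with 0o34430252.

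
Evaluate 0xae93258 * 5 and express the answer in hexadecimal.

0x368dfbb8

Multiply each base-16 digit by 5, carrying:
  8×5 = 40 → write 8 carry 2
  5×5+2 = 27 → write b carry 1
  2×5+1 = 11 → write b
  3×5 = 15 → write f
  9×5 = 45 → write d carry 2
  e×5+2 = 72 → write 8 carry 4
  a×5+4 = 54 → write 6 carry 3
  remaining carry: 3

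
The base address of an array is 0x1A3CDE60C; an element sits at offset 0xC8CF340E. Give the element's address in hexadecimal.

Add column by column in base 16, right to left:
  C+E = A carry 1
  0+0+1 = 1
  6+4 = A
  E+3 = 1 carry 1
  D+F+1 = D carry 1
  C+C+1 = 9 carry 1
  3+8+1 = C
  A+C = 6 carry 1
  1+0+1 = 2

0x26C9D1A1A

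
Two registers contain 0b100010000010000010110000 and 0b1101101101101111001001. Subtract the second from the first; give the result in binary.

0b10100010100010011100111

Subtract column by column in base 2:
  0-1 → 1 (borrow)
  0-0-1 → 1 (borrow)
  0-0-1 → 1 (borrow)
  0-1-1 → 0 (borrow)
  1-0-1 → 0
  1-0 → 1
  0-1 → 1 (borrow)
  1-1-1 → 1 (borrow)
  0-1-1 → 0 (borrow)
  0-1-1 → 0 (borrow)
  0-0-1 → 1 (borrow)
  0-1-1 → 0 (borrow)
  0-1-1 → 0 (borrow)
  1-0-1 → 0
  0-1 → 1 (borrow)
  0-1-1 → 0 (borrow)
  0-0-1 → 1 (borrow)
  0-1-1 → 0 (borrow)
  0-1-1 → 0 (borrow)
  1-0-1 → 0
  0-1 → 1 (borrow)
  0-1-1 → 0 (borrow)
  0-0-1 → 1 (borrow)
  1-0-1 → 0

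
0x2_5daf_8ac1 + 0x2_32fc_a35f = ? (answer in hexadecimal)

Add column by column in base 16, right to left:
  1+f = 0 carry 1
  c+5+1 = 2 carry 1
  a+3+1 = e
  8+a = 2 carry 1
  f+c+1 = c carry 1
  a+f+1 = a carry 1
  d+2+1 = 0 carry 1
  5+3+1 = 9
  2+2 = 4

0x490ac2e20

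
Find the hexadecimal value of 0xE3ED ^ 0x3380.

0xD06D

XOR each hex digit independently (no carries):
  E^3=D, 3^3=0, E^8=6, D^0=D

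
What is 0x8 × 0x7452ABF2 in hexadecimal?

0x3A2955F90

Multiply each base-16 digit by 8, carrying:
  2×8 = 16 → write 0 carry 1
  F×8+1 = 121 → write 9 carry 7
  B×8+7 = 95 → write F carry 5
  A×8+5 = 85 → write 5 carry 5
  2×8+5 = 21 → write 5 carry 1
  5×8+1 = 41 → write 9 carry 2
  4×8+2 = 34 → write 2 carry 2
  7×8+2 = 58 → write A carry 3
  remaining carry: 3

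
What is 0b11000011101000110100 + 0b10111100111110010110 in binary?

0b110000000100111001010

Add column by column in base 2, right to left:
  0+0 = 0
  0+1 = 1
  1+1 = 0 carry 1
  0+0+1 = 1
  1+1 = 0 carry 1
  1+0+1 = 0 carry 1
  0+0+1 = 1
  0+1 = 1
  0+1 = 1
  1+1 = 0 carry 1
  0+1+1 = 0 carry 1
  1+1+1 = 1 carry 1
  1+0+1 = 0 carry 1
  1+0+1 = 0 carry 1
  0+1+1 = 0 carry 1
  0+1+1 = 0 carry 1
  0+1+1 = 0 carry 1
  0+1+1 = 0 carry 1
  1+0+1 = 0 carry 1
  1+1+1 = 1 carry 1
  final carry 1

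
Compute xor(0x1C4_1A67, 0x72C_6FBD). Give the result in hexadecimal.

0x6E875DA

XOR each hex digit independently (no carries):
  1^7=6, C^2=E, 4^C=8, 1^6=7, A^F=5, 6^B=D, 7^D=A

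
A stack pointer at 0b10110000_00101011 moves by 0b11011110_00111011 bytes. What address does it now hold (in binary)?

Add column by column in base 2, right to left:
  1+1 = 0 carry 1
  1+1+1 = 1 carry 1
  0+0+1 = 1
  1+1 = 0 carry 1
  0+1+1 = 0 carry 1
  1+1+1 = 1 carry 1
  0+0+1 = 1
  0+0 = 0
  0+0 = 0
  0+1 = 1
  0+1 = 1
  0+1 = 1
  1+1 = 0 carry 1
  1+0+1 = 0 carry 1
  0+1+1 = 0 carry 1
  1+1+1 = 1 carry 1
  final carry 1

0b11000111001100110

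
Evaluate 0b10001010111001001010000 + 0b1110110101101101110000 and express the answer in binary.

Add column by column in base 2, right to left:
  0+0 = 0
  0+0 = 0
  0+0 = 0
  0+0 = 0
  1+1 = 0 carry 1
  0+1+1 = 0 carry 1
  1+1+1 = 1 carry 1
  0+0+1 = 1
  0+1 = 1
  1+1 = 0 carry 1
  0+0+1 = 1
  0+1 = 1
  1+1 = 0 carry 1
  1+0+1 = 0 carry 1
  1+1+1 = 1 carry 1
  0+0+1 = 1
  1+1 = 0 carry 1
  0+1+1 = 0 carry 1
  1+0+1 = 0 carry 1
  0+1+1 = 0 carry 1
  0+1+1 = 0 carry 1
  0+1+1 = 0 carry 1
  1+0+1 = 0 carry 1
  final carry 1

0b100000001100110111000000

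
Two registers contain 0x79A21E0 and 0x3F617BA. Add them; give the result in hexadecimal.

0xB90399A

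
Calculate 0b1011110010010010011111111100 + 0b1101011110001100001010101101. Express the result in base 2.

0b11001010000011110101010101001

Add column by column in base 2, right to left:
  0+1 = 1
  0+0 = 0
  1+1 = 0 carry 1
  1+1+1 = 1 carry 1
  1+0+1 = 0 carry 1
  1+1+1 = 1 carry 1
  1+0+1 = 0 carry 1
  1+1+1 = 1 carry 1
  1+0+1 = 0 carry 1
  1+1+1 = 1 carry 1
  1+0+1 = 0 carry 1
  0+0+1 = 1
  0+0 = 0
  1+0 = 1
  0+1 = 1
  0+1 = 1
  1+0 = 1
  0+0 = 0
  0+0 = 0
  1+1 = 0 carry 1
  0+1+1 = 0 carry 1
  0+1+1 = 0 carry 1
  1+1+1 = 1 carry 1
  1+0+1 = 0 carry 1
  1+1+1 = 1 carry 1
  1+0+1 = 0 carry 1
  0+1+1 = 0 carry 1
  1+1+1 = 1 carry 1
  final carry 1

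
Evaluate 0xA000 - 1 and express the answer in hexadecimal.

0x9FFF

The trailing 3 digits are 0, so subtracting 1 borrows through: they become F and the next digit up decrements.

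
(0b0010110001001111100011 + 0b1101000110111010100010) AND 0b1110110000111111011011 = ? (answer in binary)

0b1110110000001010000001

Add column by column in base 2, right to left:
  1+0 = 1
  1+1 = 0 carry 1
  0+0+1 = 1
  0+0 = 0
  0+0 = 0
  1+1 = 0 carry 1
  1+0+1 = 0 carry 1
  1+1+1 = 1 carry 1
  1+0+1 = 0 carry 1
  1+1+1 = 1 carry 1
  0+1+1 = 0 carry 1
  0+1+1 = 0 carry 1
  1+0+1 = 0 carry 1
  0+1+1 = 0 carry 1
  0+1+1 = 0 carry 1
  0+0+1 = 1
  1+0 = 1
  1+0 = 1
  0+1 = 1
  1+0 = 1
  0+1 = 1
  0+1 = 1
Sum = 0b1111111000001010000101; now AND with 0b1110110000111111011011:
  1111111000001010000101
& 1110110000111111011011
= 1110110000001010000001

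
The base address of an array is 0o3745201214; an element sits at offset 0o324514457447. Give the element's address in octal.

0o330461660663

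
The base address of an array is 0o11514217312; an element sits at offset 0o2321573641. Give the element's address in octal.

0o14036013153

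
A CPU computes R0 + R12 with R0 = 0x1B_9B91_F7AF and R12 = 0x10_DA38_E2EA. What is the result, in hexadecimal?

Add column by column in base 16, right to left:
  F+A = 9 carry 1
  A+E+1 = 9 carry 1
  7+2+1 = A
  F+E = D carry 1
  1+8+1 = A
  9+3 = C
  B+A = 5 carry 1
  9+D+1 = 7 carry 1
  B+0+1 = C
  1+1 = 2

0x2C75CADA99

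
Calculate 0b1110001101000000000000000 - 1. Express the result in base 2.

0b1110001100111111111111111

The trailing 15 digits are 0, so subtracting 1 borrows through: they become 1 and the next digit up decrements.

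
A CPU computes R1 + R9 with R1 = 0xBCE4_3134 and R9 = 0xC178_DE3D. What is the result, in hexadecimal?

0x17E5D0F71

Add column by column in base 16, right to left:
  4+D = 1 carry 1
  3+3+1 = 7
  1+E = F
  3+D = 0 carry 1
  4+8+1 = D
  E+7 = 5 carry 1
  C+1+1 = E
  B+C = 7 carry 1
  final carry 1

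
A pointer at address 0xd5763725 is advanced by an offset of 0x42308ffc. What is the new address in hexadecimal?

0x117a6c721

Add column by column in base 16, right to left:
  5+c = 1 carry 1
  2+f+1 = 2 carry 1
  7+f+1 = 7 carry 1
  3+8+1 = c
  6+0 = 6
  7+3 = a
  5+2 = 7
  d+4 = 1 carry 1
  final carry 1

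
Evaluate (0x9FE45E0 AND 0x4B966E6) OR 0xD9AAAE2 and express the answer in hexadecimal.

0x9FE45E0 AND 0x4B966E6 = 0x0B844E0.
Then OR with 0xD9AAAE2.

0xDBAEEE2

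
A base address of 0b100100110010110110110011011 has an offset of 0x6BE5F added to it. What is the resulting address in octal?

0o450025772

0b100100110010110110110011011 = 0o446266633 in octal.
0x6BE5F = 0o1537137 in octal.
Add column by column in base 8, right to left:
  3+7 = 2 carry 1
  3+3+1 = 7
  6+1 = 7
  6+7 = 5 carry 1
  6+3+1 = 2 carry 1
  2+5+1 = 0 carry 1
  6+1+1 = 0 carry 1
  4+0+1 = 5
  4+0 = 4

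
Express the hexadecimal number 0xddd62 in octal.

Expand each hex digit to 4 bits: d=1101 d=1101 d=1101 6=0110 2=0010.
Group the bits in threes: 011 011 101 110 101 100 010 → 3356542.

0o3356542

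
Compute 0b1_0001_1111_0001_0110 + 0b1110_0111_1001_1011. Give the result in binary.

0b100000011010110001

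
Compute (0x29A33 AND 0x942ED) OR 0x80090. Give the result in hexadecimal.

0x802B1

0x29A33 AND 0x942ED = 0x00221.
Then OR with 0x80090.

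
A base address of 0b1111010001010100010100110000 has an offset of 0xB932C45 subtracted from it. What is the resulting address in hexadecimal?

0b1111010001010100010100110000 = 0xF454530 in hexadecimal.
Subtract column by column in base 16:
  0-5 → B (borrow)
  3-4-1 → E (borrow)
  5-C-1 → 8 (borrow)
  4-2-1 → 1
  5-3 → 2
  4-9 → B (borrow)
  F-B-1 → 3

0x3B218EB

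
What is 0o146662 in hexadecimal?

Each octal digit is 3 bits: 1=001 4=100 6=110 6=110 6=110 2=010.
Group the bits into nibbles: 1100 1101 1011 0010 → CDB2.

0xCDB2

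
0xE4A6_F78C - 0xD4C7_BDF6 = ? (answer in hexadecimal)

0xFDF3996

Subtract column by column in base 16:
  C-6 → 6
  8-F → 9 (borrow)
  7-D-1 → 9 (borrow)
  F-B-1 → 3
  6-7 → F (borrow)
  A-C-1 → D (borrow)
  4-4-1 → F (borrow)
  E-D-1 → 0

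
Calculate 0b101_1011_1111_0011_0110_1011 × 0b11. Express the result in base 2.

Multiply each base-2 digit by 3, carrying:
  1×3 = 3 → write 1 carry 1
  1×3+1 = 4 → write 0 carry 2
  0×3+2 = 2 → write 0 carry 1
  1×3+1 = 4 → write 0 carry 2
  0×3+2 = 2 → write 0 carry 1
  1×3+1 = 4 → write 0 carry 2
  1×3+2 = 5 → write 1 carry 2
  0×3+2 = 2 → write 0 carry 1
  1×3+1 = 4 → write 0 carry 2
  1×3+2 = 5 → write 1 carry 2
  0×3+2 = 2 → write 0 carry 1
  0×3+1 = 1 → write 1
  1×3 = 3 → write 1 carry 1
  1×3+1 = 4 → write 0 carry 2
  1×3+2 = 5 → write 1 carry 2
  1×3+2 = 5 → write 1 carry 2
  1×3+2 = 5 → write 1 carry 2
  1×3+2 = 5 → write 1 carry 2
  0×3+2 = 2 → write 0 carry 1
  1×3+1 = 4 → write 0 carry 2
  1×3+2 = 5 → write 1 carry 2
  0×3+2 = 2 → write 0 carry 1
  1×3+1 = 4 → write 0 carry 2
  remaining carry: 10

0b1000100111101101001000001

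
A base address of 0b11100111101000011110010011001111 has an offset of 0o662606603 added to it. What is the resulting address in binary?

0o662606603 = 0b110110010110000110110000011 in binary.
Add column by column in base 2, right to left:
  1+1 = 0 carry 1
  1+1+1 = 1 carry 1
  1+0+1 = 0 carry 1
  1+0+1 = 0 carry 1
  0+0+1 = 1
  0+0 = 0
  1+0 = 1
  1+1 = 0 carry 1
  0+1+1 = 0 carry 1
  0+0+1 = 1
  1+1 = 0 carry 1
  0+1+1 = 0 carry 1
  0+0+1 = 1
  1+0 = 1
  1+0 = 1
  1+0 = 1
  1+1 = 0 carry 1
  0+1+1 = 0 carry 1
  0+0+1 = 1
  0+1 = 1
  0+0 = 0
  1+0 = 1
  0+1 = 1
  1+1 = 0 carry 1
  1+0+1 = 0 carry 1
  1+1+1 = 1 carry 1
  1+1+1 = 1 carry 1
  0+0+1 = 1
  0+0 = 0
  1+0 = 1
  1+0 = 1
  1+0 = 1

0b11101110011011001111001001010010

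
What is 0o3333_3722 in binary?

Each octal digit is 3 bits: 3=011 3=011 3=011 3=011 3=011 7=111 2=010 2=010.

0b11011011011011111010010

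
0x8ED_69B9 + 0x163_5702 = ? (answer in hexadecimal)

Add column by column in base 16, right to left:
  9+2 = B
  B+0 = B
  9+7 = 0 carry 1
  6+5+1 = C
  D+3 = 0 carry 1
  E+6+1 = 5 carry 1
  8+1+1 = A

0xA50C0BB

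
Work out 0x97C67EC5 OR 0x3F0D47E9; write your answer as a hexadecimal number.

OR each hex digit independently (no carries):
  9|3=B, 7|F=F, C|0=C, 6|D=F, 7|4=7, E|7=F, C|E=E, 5|9=D

0xBFCF7FED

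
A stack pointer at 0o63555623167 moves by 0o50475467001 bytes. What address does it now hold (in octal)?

Add column by column in base 8, right to left:
  7+1 = 0 carry 1
  6+0+1 = 7
  1+0 = 1
  3+7 = 2 carry 1
  2+6+1 = 1 carry 1
  6+4+1 = 3 carry 1
  5+5+1 = 3 carry 1
  5+7+1 = 5 carry 1
  5+4+1 = 2 carry 1
  3+0+1 = 4
  6+5 = 3 carry 1
  final carry 1

0o134253312170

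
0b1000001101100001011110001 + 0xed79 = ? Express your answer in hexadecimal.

0x107b06a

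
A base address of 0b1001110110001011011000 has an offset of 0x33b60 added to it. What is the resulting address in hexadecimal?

0x2a9e38

0b1001110110001011011000 = 0x2762d8 in hexadecimal.
Add column by column in base 16, right to left:
  8+0 = 8
  d+6 = 3 carry 1
  2+b+1 = e
  6+3 = 9
  7+3 = a
  2+0 = 2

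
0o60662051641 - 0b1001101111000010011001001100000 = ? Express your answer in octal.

0b1001101111000010011001001100000 = 0o11570231140 in octal.
Subtract column by column in base 8:
  1-0 → 1
  4-4 → 0
  6-1 → 5
  1-1 → 0
  5-3 → 2
  0-2 → 6 (borrow)
  2-0-1 → 1
  6-7 → 7 (borrow)
  6-5-1 → 0
  0-1 → 7 (borrow)
  6-1-1 → 4

0o47071620501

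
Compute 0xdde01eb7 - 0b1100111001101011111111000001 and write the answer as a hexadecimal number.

0xd0f95ef6

0b1100111001101011111111000001 = 0xce6bfc1 in hexadecimal.
Subtract column by column in base 16:
  7-1 → 6
  b-c → f (borrow)
  e-f-1 → e (borrow)
  1-b-1 → 5 (borrow)
  0-6-1 → 9 (borrow)
  e-e-1 → f (borrow)
  d-c-1 → 0
  d-0 → d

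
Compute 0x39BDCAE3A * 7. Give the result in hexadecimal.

Multiply each base-16 digit by 7, carrying:
  A×7 = 70 → write 6 carry 4
  3×7+4 = 25 → write 9 carry 1
  E×7+1 = 99 → write 3 carry 6
  A×7+6 = 76 → write C carry 4
  C×7+4 = 88 → write 8 carry 5
  D×7+5 = 96 → write 0 carry 6
  B×7+6 = 83 → write 3 carry 5
  9×7+5 = 68 → write 4 carry 4
  3×7+4 = 25 → write 9 carry 1
  remaining carry: 1

0x194308C396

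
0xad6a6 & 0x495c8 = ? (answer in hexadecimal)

0x09480

AND each hex digit independently (no carries):
  a&4=0, d&9=9, 6&5=4, a&c=8, 6&8=0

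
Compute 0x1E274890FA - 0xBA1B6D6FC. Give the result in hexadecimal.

Subtract column by column in base 16:
  A-C → E (borrow)
  F-F-1 → F (borrow)
  0-6-1 → 9 (borrow)
  9-D-1 → B (borrow)
  8-6-1 → 1
  4-B → 9 (borrow)
  7-1-1 → 5
  2-A → 8 (borrow)
  E-B-1 → 2
  1-0 → 1

0x128591B9FE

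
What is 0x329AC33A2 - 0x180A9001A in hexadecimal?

0x1A9033388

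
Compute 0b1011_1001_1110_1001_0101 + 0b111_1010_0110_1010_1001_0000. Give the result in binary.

Add column by column in base 2, right to left:
  1+0 = 1
  0+0 = 0
  1+0 = 1
  0+0 = 0
  1+1 = 0 carry 1
  0+0+1 = 1
  0+0 = 0
  1+1 = 0 carry 1
  0+0+1 = 1
  1+1 = 0 carry 1
  1+0+1 = 0 carry 1
  1+1+1 = 1 carry 1
  1+0+1 = 0 carry 1
  0+1+1 = 0 carry 1
  0+1+1 = 0 carry 1
  1+0+1 = 0 carry 1
  1+0+1 = 0 carry 1
  1+1+1 = 1 carry 1
  0+0+1 = 1
  1+1 = 0 carry 1
  0+1+1 = 0 carry 1
  0+1+1 = 0 carry 1
  0+1+1 = 0 carry 1
  final carry 1

0b100001100000100100100101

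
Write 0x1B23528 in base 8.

0o154432450

Expand each hex digit to 4 bits: 1=0001 B=1011 2=0010 3=0011 5=0101 2=0010 8=1000.
Group the bits in threes: 001 101 100 100 011 010 100 101 000 → 154432450.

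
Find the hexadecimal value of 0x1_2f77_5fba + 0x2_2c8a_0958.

0x35c016912

Add column by column in base 16, right to left:
  a+8 = 2 carry 1
  b+5+1 = 1 carry 1
  f+9+1 = 9 carry 1
  5+0+1 = 6
  7+a = 1 carry 1
  7+8+1 = 0 carry 1
  f+c+1 = c carry 1
  2+2+1 = 5
  1+2 = 3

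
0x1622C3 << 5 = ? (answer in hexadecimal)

5 bits is not a whole number of base-16 digits; in binary: 101100010001011000011 << 5 = 10110001000101100001100000.

0x2C45860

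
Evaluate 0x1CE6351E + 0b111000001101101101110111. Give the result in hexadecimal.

0x1DC71095

0b111000001101101101110111 = 0xE0DB77 in hexadecimal.
Add column by column in base 16, right to left:
  E+7 = 5 carry 1
  1+7+1 = 9
  5+B = 0 carry 1
  3+D+1 = 1 carry 1
  6+0+1 = 7
  E+E = C carry 1
  C+0+1 = D
  1+0 = 1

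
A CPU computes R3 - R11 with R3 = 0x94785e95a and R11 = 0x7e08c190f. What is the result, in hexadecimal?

Subtract column by column in base 16:
  a-f → b (borrow)
  5-0-1 → 4
  9-9 → 0
  e-1 → d
  5-c → 9 (borrow)
  8-8-1 → f (borrow)
  7-0-1 → 6
  4-e → 6 (borrow)
  9-7-1 → 1

0x166f9d04b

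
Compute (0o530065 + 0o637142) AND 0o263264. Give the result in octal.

Add column by column in base 8, right to left:
  5+2 = 7
  6+4 = 2 carry 1
  0+1+1 = 2
  0+7 = 7
  3+3 = 6
  5+6 = 3 carry 1
  final carry 1
Sum = 0o1367227; now AND with 0o263264:
  1&0=0, 3&2=2, 6&6=6, 7&3=3, 2&2=2, 2&6=2, 7&4=4

0o263224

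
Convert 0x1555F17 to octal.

0o125257427

Expand each hex digit to 4 bits: 1=0001 5=0101 5=0101 5=0101 F=1111 1=0001 7=0111.
Group the bits in threes: 001 010 101 010 101 111 100 010 111 → 125257427.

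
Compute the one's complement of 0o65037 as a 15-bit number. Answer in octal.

Each oct digit d becomes 7−d:
  6→1, 5→2, 0→7, 3→4, 7→0

0o12740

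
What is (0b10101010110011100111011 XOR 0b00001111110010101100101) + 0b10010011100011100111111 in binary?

0b100111000100100110011101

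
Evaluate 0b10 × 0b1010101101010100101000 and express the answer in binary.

0b10101011010101001010000

Multiply each base-2 digit by 2, carrying:
  0×2 = 0 → write 0
  0×2 = 0 → write 0
  0×2 = 0 → write 0
  1×2 = 2 → write 0 carry 1
  0×2+1 = 1 → write 1
  1×2 = 2 → write 0 carry 1
  0×2+1 = 1 → write 1
  0×2 = 0 → write 0
  1×2 = 2 → write 0 carry 1
  0×2+1 = 1 → write 1
  1×2 = 2 → write 0 carry 1
  0×2+1 = 1 → write 1
  1×2 = 2 → write 0 carry 1
  0×2+1 = 1 → write 1
  1×2 = 2 → write 0 carry 1
  1×2+1 = 3 → write 1 carry 1
  0×2+1 = 1 → write 1
  1×2 = 2 → write 0 carry 1
  0×2+1 = 1 → write 1
  1×2 = 2 → write 0 carry 1
  0×2+1 = 1 → write 1
  1×2 = 2 → write 0 carry 1
  remaining carry: 1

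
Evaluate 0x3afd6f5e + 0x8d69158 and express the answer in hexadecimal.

0x43d400b6

Add column by column in base 16, right to left:
  e+8 = 6 carry 1
  5+5+1 = b
  f+1 = 0 carry 1
  6+9+1 = 0 carry 1
  d+6+1 = 4 carry 1
  f+d+1 = d carry 1
  a+8+1 = 3 carry 1
  3+0+1 = 4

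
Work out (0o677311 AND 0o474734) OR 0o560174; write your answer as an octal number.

0o574374

0o677311 AND 0o474734 = 0o474310.
Then OR with 0o560174.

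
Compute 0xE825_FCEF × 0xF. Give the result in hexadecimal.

Multiply each base-16 digit by 15, carrying:
  F×15 = 225 → write 1 carry 14
  E×15+14 = 224 → write 0 carry 14
  C×15+14 = 194 → write 2 carry 12
  F×15+12 = 237 → write D carry 14
  5×15+14 = 89 → write 9 carry 5
  2×15+5 = 35 → write 3 carry 2
  8×15+2 = 122 → write A carry 7
  E×15+7 = 217 → write 9 carry 13
  remaining carry: D

0xD9A39D201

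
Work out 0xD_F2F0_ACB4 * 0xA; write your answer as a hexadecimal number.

0x8B7D66BF08

Multiply each base-16 digit by 10, carrying:
  4×10 = 40 → write 8 carry 2
  B×10+2 = 112 → write 0 carry 7
  C×10+7 = 127 → write F carry 7
  A×10+7 = 107 → write B carry 6
  0×10+6 = 6 → write 6
  F×10 = 150 → write 6 carry 9
  2×10+9 = 29 → write D carry 1
  F×10+1 = 151 → write 7 carry 9
  D×10+9 = 139 → write B carry 8
  remaining carry: 8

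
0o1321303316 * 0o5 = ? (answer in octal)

0o7026721006

Multiply each base-8 digit by 5, carrying:
  6×5 = 30 → write 6 carry 3
  1×5+3 = 8 → write 0 carry 1
  3×5+1 = 16 → write 0 carry 2
  3×5+2 = 17 → write 1 carry 2
  0×5+2 = 2 → write 2
  3×5 = 15 → write 7 carry 1
  1×5+1 = 6 → write 6
  2×5 = 10 → write 2 carry 1
  3×5+1 = 16 → write 0 carry 2
  1×5+2 = 7 → write 7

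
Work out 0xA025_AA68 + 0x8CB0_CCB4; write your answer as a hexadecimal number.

Add column by column in base 16, right to left:
  8+4 = C
  6+B = 1 carry 1
  A+C+1 = 7 carry 1
  A+C+1 = 7 carry 1
  5+0+1 = 6
  2+B = D
  0+C = C
  A+8 = 2 carry 1
  final carry 1

0x12CD6771C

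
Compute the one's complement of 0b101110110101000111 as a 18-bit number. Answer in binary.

0b010001001010111000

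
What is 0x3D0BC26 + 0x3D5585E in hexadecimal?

0x7A61484

Add column by column in base 16, right to left:
  6+E = 4 carry 1
  2+5+1 = 8
  C+8 = 4 carry 1
  B+5+1 = 1 carry 1
  0+5+1 = 6
  D+D = A carry 1
  3+3+1 = 7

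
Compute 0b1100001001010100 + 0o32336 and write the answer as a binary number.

0o32336 = 0b11010011011110 in binary.
Add column by column in base 2, right to left:
  0+0 = 0
  0+1 = 1
  1+1 = 0 carry 1
  0+1+1 = 0 carry 1
  1+1+1 = 1 carry 1
  0+0+1 = 1
  1+1 = 0 carry 1
  0+1+1 = 0 carry 1
  0+0+1 = 1
  1+0 = 1
  0+1 = 1
  0+0 = 0
  0+1 = 1
  0+1 = 1
  1+0 = 1
  1+0 = 1

0b1111011100110010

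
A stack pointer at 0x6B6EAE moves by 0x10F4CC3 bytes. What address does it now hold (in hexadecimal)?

Add column by column in base 16, right to left:
  E+3 = 1 carry 1
  A+C+1 = 7 carry 1
  E+C+1 = B carry 1
  6+4+1 = B
  B+F = A carry 1
  6+0+1 = 7
  0+1 = 1

0x17ABB71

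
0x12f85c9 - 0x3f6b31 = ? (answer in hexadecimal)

0xf01a98

Subtract column by column in base 16:
  9-1 → 8
  c-3 → 9
  5-b → a (borrow)
  8-6-1 → 1
  f-f → 0
  2-3 → f (borrow)
  1-0-1 → 0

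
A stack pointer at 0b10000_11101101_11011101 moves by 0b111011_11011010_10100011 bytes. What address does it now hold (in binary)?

Add column by column in base 2, right to left:
  1+1 = 0 carry 1
  0+1+1 = 0 carry 1
  1+0+1 = 0 carry 1
  1+0+1 = 0 carry 1
  1+0+1 = 0 carry 1
  0+1+1 = 0 carry 1
  1+0+1 = 0 carry 1
  1+1+1 = 1 carry 1
  1+0+1 = 0 carry 1
  0+1+1 = 0 carry 1
  1+0+1 = 0 carry 1
  1+1+1 = 1 carry 1
  0+1+1 = 0 carry 1
  1+0+1 = 0 carry 1
  1+1+1 = 1 carry 1
  1+1+1 = 1 carry 1
  0+1+1 = 0 carry 1
  0+1+1 = 0 carry 1
  0+0+1 = 1
  0+1 = 1
  1+1 = 0 carry 1
  0+1+1 = 0 carry 1
  final carry 1

0b10011001100100010000000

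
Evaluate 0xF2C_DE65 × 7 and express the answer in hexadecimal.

0x6A3A14C3

Multiply each base-16 digit by 7, carrying:
  5×7 = 35 → write 3 carry 2
  6×7+2 = 44 → write C carry 2
  E×7+2 = 100 → write 4 carry 6
  D×7+6 = 97 → write 1 carry 6
  C×7+6 = 90 → write A carry 5
  2×7+5 = 19 → write 3 carry 1
  F×7+1 = 106 → write A carry 6
  remaining carry: 6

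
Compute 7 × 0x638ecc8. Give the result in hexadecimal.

0x2b8e7978

Multiply each base-16 digit by 7, carrying:
  8×7 = 56 → write 8 carry 3
  c×7+3 = 87 → write 7 carry 5
  c×7+5 = 89 → write 9 carry 5
  e×7+5 = 103 → write 7 carry 6
  8×7+6 = 62 → write e carry 3
  3×7+3 = 24 → write 8 carry 1
  6×7+1 = 43 → write b carry 2
  remaining carry: 2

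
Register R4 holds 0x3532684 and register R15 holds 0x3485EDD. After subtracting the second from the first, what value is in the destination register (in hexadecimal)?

Subtract column by column in base 16:
  4-D → 7 (borrow)
  8-D-1 → A (borrow)
  6-E-1 → 7 (borrow)
  2-5-1 → C (borrow)
  3-8-1 → A (borrow)
  5-4-1 → 0
  3-3 → 0

0xAC7A7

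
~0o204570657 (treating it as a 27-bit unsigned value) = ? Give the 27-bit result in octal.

Each oct digit d becomes 7−d:
  2→5, 0→7, 4→3, 5→2, 7→0, 0→7, 6→1, 5→2, 7→0

0o573207120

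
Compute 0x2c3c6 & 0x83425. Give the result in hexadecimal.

0x00004

AND each hex digit independently (no carries):
  2&8=0, c&3=0, 3&4=0, c&2=0, 6&5=4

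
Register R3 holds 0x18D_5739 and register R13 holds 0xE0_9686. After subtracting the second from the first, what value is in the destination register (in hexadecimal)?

0xACC0B3

Subtract column by column in base 16:
  9-6 → 3
  3-8 → B (borrow)
  7-6-1 → 0
  5-9 → C (borrow)
  D-0-1 → C
  8-E → A (borrow)
  1-0-1 → 0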